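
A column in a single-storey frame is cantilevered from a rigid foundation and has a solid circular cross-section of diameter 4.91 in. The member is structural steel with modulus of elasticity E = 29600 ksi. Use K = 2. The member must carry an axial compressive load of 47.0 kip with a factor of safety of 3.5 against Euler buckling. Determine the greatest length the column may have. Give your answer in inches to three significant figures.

L_max ≈ 113 in

I = πd⁴/64 = π×4.91⁴/64 = 28.53 in⁴
Required critical load P_cr = n·P = 3.5 × 47.0 = 164.5 kip = 1.645×10^5 lb
From P_cr = π²EI/(K·L)²:  L = (1/K)·√(π²EI/P_cr) = (1/2)·√(π²×2.96×10^7×28.53/1.645×10^5)
L = 113 in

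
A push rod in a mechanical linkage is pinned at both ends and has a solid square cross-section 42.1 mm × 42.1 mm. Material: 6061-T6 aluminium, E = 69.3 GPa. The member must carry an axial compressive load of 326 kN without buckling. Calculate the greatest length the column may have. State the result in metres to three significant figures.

L_max ≈ 0.741 m

I = a⁴/12 = 42.1⁴/12 = 2.618×10^5 mm⁴
I = 2.618×10^-7 m⁴
At the buckling limit P_cr = P = 3.260×10^5 N
From P_cr = π²EI/(K·L)²:  L = (1/K)·√(π²EI/P_cr) = (1/1)·√(π²×6.93×10^10×2.618×10^-7/3.260×10^5)
L = 0.741 m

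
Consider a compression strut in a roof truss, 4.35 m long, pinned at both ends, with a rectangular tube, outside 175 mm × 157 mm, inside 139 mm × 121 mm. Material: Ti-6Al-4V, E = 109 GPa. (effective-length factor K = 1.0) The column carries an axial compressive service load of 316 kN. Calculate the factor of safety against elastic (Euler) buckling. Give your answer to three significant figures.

Weak-axis I_min = (h_o·b_o³ − h_i·b_i³)/12 with b_o = 157, b_i = 121.0 mm (shorter outer/inner sides).
I_min = (175×157³ − 139.0×121.0³)/12 = 3.592×10^7 mm⁴
I = 3.592×10^7 mm⁴ = 3.592×10^-5 m⁴
Effective length L_e = K·L = 1 × 4.35 = 4.350 m
P_cr = π²EI / L_e² = π² × 109×10⁹ × 3.592×10^-5 / 4.350² = 2.042×10^6 N
Factor of safety n = P_cr / P = 2041.9 / 316 = 6.46

n ≈ 6.46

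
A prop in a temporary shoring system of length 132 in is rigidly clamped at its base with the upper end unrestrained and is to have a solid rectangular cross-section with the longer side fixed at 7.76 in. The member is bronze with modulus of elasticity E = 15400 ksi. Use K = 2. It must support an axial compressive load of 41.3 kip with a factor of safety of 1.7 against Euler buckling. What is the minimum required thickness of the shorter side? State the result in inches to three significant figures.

b ≈ 3.68 in

Required P_cr = n·P = 1.7 × 41.3 = 70.21 kip
L_e = K·L = 2 × 132 = 264.0 in
Required I = P_cr·L_e²/(π²E) = 7.021×10^4 × 264.0² / (π² × 1.54×10^7) = 32.19 in⁴
Rectangle, weak axis: I_min = h·b³/12 with h = 7.76 in fixed  ⇒  b = (12I/h)^(1/3) = 3.68 in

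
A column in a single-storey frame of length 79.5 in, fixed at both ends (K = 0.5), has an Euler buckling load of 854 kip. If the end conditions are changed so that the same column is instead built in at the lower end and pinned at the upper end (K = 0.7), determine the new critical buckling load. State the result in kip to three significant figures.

P_cr ≈ 436 kip

P_cr ∝ 1/K², so P_cr,new = P_cr,old × (K_old/K_new)² = 854 × (0.5/0.7)²
= 854 × 0.5102 = 436 kip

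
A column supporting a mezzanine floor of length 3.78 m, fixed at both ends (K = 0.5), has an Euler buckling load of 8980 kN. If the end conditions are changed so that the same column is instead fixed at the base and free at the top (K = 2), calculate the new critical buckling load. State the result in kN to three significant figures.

P_cr ∝ 1/K², so P_cr,new = P_cr,old × (K_old/K_new)² = 8980 × (0.5/2)²
= 8980 × 0.06250 = 561 kN

P_cr ≈ 561 kN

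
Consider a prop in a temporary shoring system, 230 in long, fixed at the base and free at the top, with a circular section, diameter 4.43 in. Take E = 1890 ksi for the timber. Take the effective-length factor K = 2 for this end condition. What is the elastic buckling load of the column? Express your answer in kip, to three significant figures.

I = πd⁴/64 = π×4.43⁴/64 = 18.91 in⁴
Effective length L_e = K·L = 2 × 230 = 460.0 in
P_cr = π²EI / L_e² = π² × 1890×10³ × 18.91 / 460.0² = 1.667×10^3 lb

P_cr ≈ 1.67 kip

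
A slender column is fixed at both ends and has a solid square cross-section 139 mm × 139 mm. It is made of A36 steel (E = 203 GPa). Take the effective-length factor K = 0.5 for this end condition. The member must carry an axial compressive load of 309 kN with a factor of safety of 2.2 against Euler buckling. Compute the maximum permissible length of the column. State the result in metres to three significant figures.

L_max ≈ 19.2 m

I = a⁴/12 = 139⁴/12 = 3.111×10^7 mm⁴
I = 3.111×10^-5 m⁴
Required critical load P_cr = n·P = 2.2 × 309 = 679.8 kN = 6.798×10^5 N
From P_cr = π²EI/(K·L)²:  L = (1/K)·√(π²EI/P_cr) = (1/0.5)·√(π²×2.03×10^11×3.111×10^-5/6.798×10^5)
L = 19.2 m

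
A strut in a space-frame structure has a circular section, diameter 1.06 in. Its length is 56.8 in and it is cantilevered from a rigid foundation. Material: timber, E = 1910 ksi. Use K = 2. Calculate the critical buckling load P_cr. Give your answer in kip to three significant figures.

P_cr ≈ 0.0905 kip

I = πd⁴/64 = π×1.06⁴/64 = 6.197×10^-2 in⁴
Effective length L_e = K·L = 2 × 56.8 = 113.6 in
P_cr = π²EI / L_e² = π² × 1910×10³ × 6.197×10^-2 / 113.6² = 90.53 lb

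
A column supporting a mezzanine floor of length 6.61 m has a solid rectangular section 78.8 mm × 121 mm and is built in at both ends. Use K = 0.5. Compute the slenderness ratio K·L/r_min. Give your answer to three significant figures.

For a rectangle r_min = b/√12 = 78.8/√12 = 22.75 mm
L_e = K·L = 0.5 × 6.61 m = 3.305 m = 3305.0 mm
λ = L_e / r_min = 3305.0 / 22.75 = 145

λ ≈ 145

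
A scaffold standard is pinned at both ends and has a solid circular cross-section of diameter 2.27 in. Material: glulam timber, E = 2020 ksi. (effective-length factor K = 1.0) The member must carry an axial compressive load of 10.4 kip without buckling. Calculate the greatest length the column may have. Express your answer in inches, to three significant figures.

I = πd⁴/64 = π×2.27⁴/64 = 1.303 in⁴
At the buckling limit P_cr = P = 1.040×10^4 lb
From P_cr = π²EI/(K·L)²:  L = (1/K)·√(π²EI/P_cr) = (1/1)·√(π²×2.02×10^6×1.303/1.040×10^4)
L = 50.0 in

L_max ≈ 50.0 in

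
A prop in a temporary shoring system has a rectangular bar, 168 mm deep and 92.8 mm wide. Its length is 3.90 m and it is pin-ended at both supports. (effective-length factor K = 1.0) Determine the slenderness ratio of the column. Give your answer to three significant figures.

λ ≈ 146

Buckling occurs about the weak axis: I_min = h·b³/12 with b = 92.8 mm (the shorter side).
I_min = 168×92.8³/12 = 1.119×10^7 mm⁴
A = 1.559×10^4 mm²;  r_min = √(I/A) = √(1.119×10^7/1.559×10^4) = 26.79 mm
L_e = K·L = 1 × 3.90 m = 3.900 m = 3900.0 mm
λ = L_e / r_min = 3900.0 / 26.79 = 146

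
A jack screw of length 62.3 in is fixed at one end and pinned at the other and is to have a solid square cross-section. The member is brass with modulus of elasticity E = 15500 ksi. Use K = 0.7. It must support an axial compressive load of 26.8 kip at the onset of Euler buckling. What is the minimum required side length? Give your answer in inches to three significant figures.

L_e = K·L = 0.7 × 62.3 = 43.61 in
Required I = P_cr·L_e²/(π²E) = 2.680×10^4 × 43.61² / (π² × 1.55×10^7) = 0.3332 in⁴
Solid square: I = a⁴/12  ⇒  a = (12I)^(1/4) = (12×0.3332)^(1/4) = 1.41 in

a ≈ 1.41 in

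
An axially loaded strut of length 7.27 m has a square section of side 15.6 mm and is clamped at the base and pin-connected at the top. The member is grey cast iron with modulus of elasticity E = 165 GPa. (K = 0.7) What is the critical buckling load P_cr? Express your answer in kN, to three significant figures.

I = a⁴/12 = 15.6⁴/12 = 4.935×10^3 mm⁴
I = 4.935×10^3 mm⁴ = 4.935×10^-9 m⁴
Effective length L_e = K·L = 0.7 × 7.27 = 5.089 m
P_cr = π²EI / L_e² = π² × 165×10⁹ × 4.935×10^-9 / 5.089² = 310.3 N

P_cr ≈ 0.310 kN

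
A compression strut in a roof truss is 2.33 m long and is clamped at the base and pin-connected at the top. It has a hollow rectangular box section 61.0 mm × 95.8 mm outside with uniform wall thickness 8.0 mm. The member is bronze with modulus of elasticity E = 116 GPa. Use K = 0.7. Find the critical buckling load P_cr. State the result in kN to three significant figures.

Inner dimensions: h_i = 95.8 − 2×8.0 = 79.80 mm, b_i = 61.0 − 2×8.0 = 45.00 mm
Weak-axis I_min = (h_o·b_o³ − h_i·b_i³)/12 with b_o = 61.0, b_i = 45.00 mm (shorter outer/inner sides).
I_min = (95.8×61.0³ − 79.80×45.00³)/12 = 1.206×10^6 mm⁴
I = 1.206×10^6 mm⁴ = 1.206×10^-6 m⁴
Effective length L_e = K·L = 0.7 × 2.33 = 1.631 m
P_cr = π²EI / L_e² = π² × 116×10⁹ × 1.206×10^-6 / 1.631² = 5.191×10^5 N

P_cr ≈ 519 kN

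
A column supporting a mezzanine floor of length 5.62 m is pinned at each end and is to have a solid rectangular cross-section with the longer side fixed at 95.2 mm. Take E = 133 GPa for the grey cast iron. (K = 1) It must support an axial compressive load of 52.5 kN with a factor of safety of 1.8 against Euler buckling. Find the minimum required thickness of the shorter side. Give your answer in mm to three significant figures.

b ≈ 65.9 mm

Required P_cr = n·P = 1.8 × 52.5 = 94.50 kN
L_e = K·L = 1 × 5.62 = 5.620 m
Required I = P_cr·L_e²/(π²E) = 9.450×10^4 × 5.620² / (π² × 1.33×10^11) = 2.274×10^-6 m⁴
I_req = 2.274×10^6 mm⁴
Rectangle, weak axis: I_min = h·b³/12 with h = 95.2 mm fixed  ⇒  b = (12I/h)^(1/3) = 65.9 mm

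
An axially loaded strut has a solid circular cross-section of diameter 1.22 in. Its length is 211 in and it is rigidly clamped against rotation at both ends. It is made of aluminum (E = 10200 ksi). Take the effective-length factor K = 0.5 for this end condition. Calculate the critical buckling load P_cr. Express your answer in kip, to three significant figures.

P_cr ≈ 0.984 kip

I = πd⁴/64 = π×1.22⁴/64 = 0.1087 in⁴
Effective length L_e = K·L = 0.5 × 211 = 105.5 in
P_cr = π²EI / L_e² = π² × 10200×10³ × 0.1087 / 105.5² = 983.6 lb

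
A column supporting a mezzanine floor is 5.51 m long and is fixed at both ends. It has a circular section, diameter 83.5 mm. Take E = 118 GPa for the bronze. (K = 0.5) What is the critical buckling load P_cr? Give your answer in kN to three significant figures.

P_cr ≈ 366 kN

I = πd⁴/64 = π×83.5⁴/64 = 2.386×10^6 mm⁴
I = 2.386×10^6 mm⁴ = 2.386×10^-6 m⁴
Effective length L_e = K·L = 0.5 × 5.51 = 2.755 m
P_cr = π²EI / L_e² = π² × 118×10⁹ × 2.386×10^-6 / 2.755² = 3.661×10^5 N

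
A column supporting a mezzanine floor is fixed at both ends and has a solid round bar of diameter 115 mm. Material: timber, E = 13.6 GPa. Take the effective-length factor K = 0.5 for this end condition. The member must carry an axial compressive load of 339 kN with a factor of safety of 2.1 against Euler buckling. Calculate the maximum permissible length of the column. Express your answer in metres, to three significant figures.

I = πd⁴/64 = π×115⁴/64 = 8.585×10^6 mm⁴
I = 8.585×10^-6 m⁴
Required critical load P_cr = n·P = 2.1 × 339 = 711.9 kN = 7.119×10^5 N
From P_cr = π²EI/(K·L)²:  L = (1/K)·√(π²EI/P_cr) = (1/0.5)·√(π²×1.36×10^10×8.585×10^-6/7.119×10^5)
L = 2.54 m

L_max ≈ 2.54 m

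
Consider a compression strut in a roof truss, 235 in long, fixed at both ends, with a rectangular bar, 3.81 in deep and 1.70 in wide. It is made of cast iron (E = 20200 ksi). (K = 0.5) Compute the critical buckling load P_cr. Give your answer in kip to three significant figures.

P_cr ≈ 22.5 kip

Buckling occurs about the weak axis: I_min = h·b³/12 with b = 1.70 in (the shorter side).
I_min = 3.81×1.70³/12 = 1.560 in⁴
Effective length L_e = K·L = 0.5 × 235 = 117.5 in
P_cr = π²EI / L_e² = π² × 20200×10³ × 1.560 / 117.5² = 2.253×10^4 lb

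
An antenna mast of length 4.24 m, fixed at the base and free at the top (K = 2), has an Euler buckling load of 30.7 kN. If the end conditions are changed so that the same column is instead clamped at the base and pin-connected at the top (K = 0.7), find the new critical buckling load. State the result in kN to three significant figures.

P_cr ≈ 251 kN

P_cr ∝ 1/K², so P_cr,new = P_cr,old × (K_old/K_new)² = 30.7 × (2/0.7)²
= 30.7 × 8.163 = 251 kN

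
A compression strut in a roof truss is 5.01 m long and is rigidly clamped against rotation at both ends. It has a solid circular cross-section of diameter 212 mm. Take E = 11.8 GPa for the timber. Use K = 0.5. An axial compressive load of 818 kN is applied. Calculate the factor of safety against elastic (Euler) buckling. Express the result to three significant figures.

n ≈ 2.25

I = πd⁴/64 = π×212⁴/64 = 9.915×10^7 mm⁴
I = 9.915×10^7 mm⁴ = 9.915×10^-5 m⁴
Effective length L_e = K·L = 0.5 × 5.01 = 2.505 m
P_cr = π²EI / L_e² = π² × 11.8×10⁹ × 9.915×10^-5 / 2.505² = 1.840×10^6 N
Factor of safety n = P_cr / P = 1840.3 / 818 = 2.25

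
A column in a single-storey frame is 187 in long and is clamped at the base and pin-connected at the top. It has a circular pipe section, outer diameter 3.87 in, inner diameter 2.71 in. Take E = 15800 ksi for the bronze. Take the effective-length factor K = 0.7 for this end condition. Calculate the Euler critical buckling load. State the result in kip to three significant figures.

d_o = 3.87 in, d_i = 2.71 in
I = π(d_o⁴ − d_i⁴)/64 = π(3.87⁴ − 2.710⁴)/64 = 8.363 in⁴
Effective length L_e = K·L = 0.7 × 187 = 130.9 in
P_cr = π²EI / L_e² = π² × 15800×10³ × 8.363 / 130.9² = 7.611×10^4 lb

P_cr ≈ 76.1 kip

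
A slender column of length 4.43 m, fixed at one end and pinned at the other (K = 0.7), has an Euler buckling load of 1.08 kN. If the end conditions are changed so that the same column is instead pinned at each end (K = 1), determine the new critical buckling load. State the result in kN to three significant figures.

P_cr ∝ 1/K², so P_cr,new = P_cr,old × (K_old/K_new)² = 1.08 × (0.7/1)²
= 1.08 × 0.4900 = 0.529 kN

P_cr ≈ 0.529 kN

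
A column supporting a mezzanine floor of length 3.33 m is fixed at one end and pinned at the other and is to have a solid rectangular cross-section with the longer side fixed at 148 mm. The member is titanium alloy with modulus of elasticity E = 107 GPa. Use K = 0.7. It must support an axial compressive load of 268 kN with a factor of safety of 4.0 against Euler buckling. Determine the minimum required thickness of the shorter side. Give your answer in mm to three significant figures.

b ≈ 76.5 mm

Required P_cr = n·P = 4.0 × 268 = 1072 kN
L_e = K·L = 0.7 × 3.33 = 2.331 m
Required I = P_cr·L_e²/(π²E) = 1.072×10^6 × 2.331² / (π² × 1.07×10^11) = 5.516×10^-6 m⁴
I_req = 5.516×10^6 mm⁴
Rectangle, weak axis: I_min = h·b³/12 with h = 148 mm fixed  ⇒  b = (12I/h)^(1/3) = 76.5 mm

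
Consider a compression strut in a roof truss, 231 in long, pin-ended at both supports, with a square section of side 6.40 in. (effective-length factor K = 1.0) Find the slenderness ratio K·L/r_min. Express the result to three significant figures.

λ ≈ 125

I = a⁴/12 = 6.40⁴/12 = 139.8 in⁴
A = 40.96 in²;  r_min = √(I/A) = √(139.8/40.96) = 1.848 in
L_e = K·L = 1 × 231 = 231.0 in
λ = L_e / r_min = 231.00 / 1.848 = 125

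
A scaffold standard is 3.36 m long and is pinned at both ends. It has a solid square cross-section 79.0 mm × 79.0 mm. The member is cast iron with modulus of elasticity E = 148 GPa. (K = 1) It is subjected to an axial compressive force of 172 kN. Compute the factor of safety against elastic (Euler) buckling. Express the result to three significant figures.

n ≈ 2.44

I = a⁴/12 = 79.0⁴/12 = 3.246×10^6 mm⁴
I = 3.246×10^6 mm⁴ = 3.246×10^-6 m⁴
Effective length L_e = K·L = 1 × 3.36 = 3.360 m
P_cr = π²EI / L_e² = π² × 148×10⁹ × 3.246×10^-6 / 3.360² = 4.200×10^5 N
Factor of safety n = P_cr / P = 419.96 / 172 = 2.44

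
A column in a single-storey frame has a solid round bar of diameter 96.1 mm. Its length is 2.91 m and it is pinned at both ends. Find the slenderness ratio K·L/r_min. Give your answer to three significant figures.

For a solid circle r = d/4 = 96.1/4 = 24.02 mm
L_e = K·L = 1 × 2.91 m = 2.910 m = 2910.0 mm
λ = L_e / r_min = 2910.0 / 24.02 = 121

λ ≈ 121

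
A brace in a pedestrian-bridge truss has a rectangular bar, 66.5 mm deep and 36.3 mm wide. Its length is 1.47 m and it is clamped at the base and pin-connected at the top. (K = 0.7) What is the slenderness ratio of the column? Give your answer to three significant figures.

λ ≈ 98.2

For a rectangle r_min = b/√12 = 36.3/√12 = 10.48 mm
L_e = K·L = 0.7 × 1.47 m = 1.029 m = 1029.0 mm
λ = L_e / r_min = 1029.0 / 10.48 = 98.2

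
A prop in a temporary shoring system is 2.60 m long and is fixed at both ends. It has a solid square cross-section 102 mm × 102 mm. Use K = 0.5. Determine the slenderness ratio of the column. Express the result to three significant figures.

For a square r = a/√12 = 102/√12 = 29.44 mm
L_e = K·L = 0.5 × 2.60 m = 1.300 m = 1300.0 mm
λ = L_e / r_min = 1300.0 / 29.44 = 44.2

λ ≈ 44.2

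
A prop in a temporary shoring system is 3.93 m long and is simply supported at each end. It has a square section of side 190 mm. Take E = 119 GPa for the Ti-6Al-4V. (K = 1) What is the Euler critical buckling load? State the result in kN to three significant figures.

I = a⁴/12 = 190⁴/12 = 1.086×10^8 mm⁴
I = 1.086×10^8 mm⁴ = 1.086×10^-4 m⁴
Effective length L_e = K·L = 1 × 3.93 = 3.930 m
P_cr = π²EI / L_e² = π² × 119×10⁹ × 1.086×10^-4 / 3.930² = 8.258×10^6 N

P_cr ≈ 8260 kN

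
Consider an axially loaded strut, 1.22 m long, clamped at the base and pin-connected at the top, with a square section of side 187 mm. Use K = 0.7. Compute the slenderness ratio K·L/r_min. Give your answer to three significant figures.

λ ≈ 15.8

For a square r = a/√12 = 187/√12 = 53.98 mm
L_e = K·L = 0.7 × 1.22 m = 0.8540 m = 854.00 mm
λ = L_e / r_min = 854.00 / 53.98 = 15.8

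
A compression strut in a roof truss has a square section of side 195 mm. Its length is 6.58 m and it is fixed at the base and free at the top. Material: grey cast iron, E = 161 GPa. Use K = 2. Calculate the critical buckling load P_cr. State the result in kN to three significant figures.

I = a⁴/12 = 195⁴/12 = 1.205×10^8 mm⁴
I = 1.205×10^8 mm⁴ = 1.205×10^-4 m⁴
Effective length L_e = K·L = 2 × 6.58 = 13.16 m
P_cr = π²EI / L_e² = π² × 161×10⁹ × 1.205×10^-4 / 13.16² = 1.106×10^6 N

P_cr ≈ 1110 kN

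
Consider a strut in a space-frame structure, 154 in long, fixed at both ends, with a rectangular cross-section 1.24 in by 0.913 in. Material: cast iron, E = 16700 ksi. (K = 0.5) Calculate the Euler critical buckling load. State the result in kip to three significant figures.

Buckling occurs about the weak axis: I_min = h·b³/12 with b = 0.913 in (the shorter side).
I_min = 1.24×0.913³/12 = 7.864×10^-2 in⁴
Effective length L_e = K·L = 0.5 × 154 = 77.00 in
P_cr = π²EI / L_e² = π² × 16700×10³ × 7.864×10^-2 / 77.00² = 2.186×10^3 lb

P_cr ≈ 2.19 kip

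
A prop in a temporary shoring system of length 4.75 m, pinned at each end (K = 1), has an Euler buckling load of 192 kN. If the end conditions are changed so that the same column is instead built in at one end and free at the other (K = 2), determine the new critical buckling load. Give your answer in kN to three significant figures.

P_cr ≈ 48.0 kN

P_cr ∝ 1/K², so P_cr,new = P_cr,old × (K_old/K_new)² = 192 × (1/2)²
= 192 × 0.2500 = 48.0 kN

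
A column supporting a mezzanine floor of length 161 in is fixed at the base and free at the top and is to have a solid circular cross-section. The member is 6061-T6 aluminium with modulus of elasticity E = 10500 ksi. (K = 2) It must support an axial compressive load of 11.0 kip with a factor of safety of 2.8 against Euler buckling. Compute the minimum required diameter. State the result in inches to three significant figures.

Required P_cr = n·P = 2.8 × 11.0 = 30.80 kip
L_e = K·L = 2 × 161 = 322.0 in
Required I = P_cr·L_e²/(π²E) = 3.080×10^4 × 322.0² / (π² × 1.05×10^7) = 30.82 in⁴
Solid circle: I = πd⁴/64  ⇒  d = (64I/π)^(1/4) = (64×30.82/π)^(1/4) = 5.01 in

d ≈ 5.01 in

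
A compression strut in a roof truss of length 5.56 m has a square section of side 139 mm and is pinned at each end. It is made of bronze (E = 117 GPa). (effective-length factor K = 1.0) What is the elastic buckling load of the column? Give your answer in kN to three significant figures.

P_cr ≈ 1160 kN

I = a⁴/12 = 139⁴/12 = 3.111×10^7 mm⁴
I = 3.111×10^7 mm⁴ = 3.111×10^-5 m⁴
Effective length L_e = K·L = 1 × 5.56 = 5.560 m
P_cr = π²EI / L_e² = π² × 117×10⁹ × 3.111×10^-5 / 5.560² = 1.162×10^6 N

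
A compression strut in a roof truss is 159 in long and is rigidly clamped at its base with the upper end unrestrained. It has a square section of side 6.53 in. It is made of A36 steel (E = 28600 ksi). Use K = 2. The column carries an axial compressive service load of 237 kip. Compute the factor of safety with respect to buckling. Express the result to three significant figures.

n ≈ 1.78

I = a⁴/12 = 6.53⁴/12 = 151.5 in⁴
Effective length L_e = K·L = 2 × 159 = 318.0 in
P_cr = π²EI / L_e² = π² × 28600×10³ × 151.5 / 318.0² = 4.229×10^5 lb
Factor of safety n = P_cr / P = 422.94 / 237 = 1.78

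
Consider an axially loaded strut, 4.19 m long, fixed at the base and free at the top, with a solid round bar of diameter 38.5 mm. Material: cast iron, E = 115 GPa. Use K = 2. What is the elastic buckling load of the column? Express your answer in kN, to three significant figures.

P_cr ≈ 1.74 kN

I = πd⁴/64 = π×38.5⁴/64 = 1.078×10^5 mm⁴
I = 1.078×10^5 mm⁴ = 1.078×10^-7 m⁴
Effective length L_e = K·L = 2 × 4.19 = 8.380 m
P_cr = π²EI / L_e² = π² × 115×10⁹ × 1.078×10^-7 / 8.380² = 1.743×10^3 N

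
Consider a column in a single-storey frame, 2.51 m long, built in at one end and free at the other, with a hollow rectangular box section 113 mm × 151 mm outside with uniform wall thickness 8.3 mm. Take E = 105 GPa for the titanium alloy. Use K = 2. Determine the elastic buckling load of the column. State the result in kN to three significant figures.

P_cr ≈ 334 kN

Inner dimensions: h_i = 151 − 2×8.3 = 134.4 mm, b_i = 113 − 2×8.3 = 96.40 mm
Weak-axis I_min = (h_o·b_o³ − h_i·b_i³)/12 with b_o = 113, b_i = 96.40 mm (shorter outer/inner sides).
I_min = (151×113³ − 134.4×96.40³)/12 = 8.123×10^6 mm⁴
I = 8.123×10^6 mm⁴ = 8.123×10^-6 m⁴
Effective length L_e = K·L = 2 × 2.51 = 5.020 m
P_cr = π²EI / L_e² = π² × 105×10⁹ × 8.123×10^-6 / 5.020² = 3.340×10^5 N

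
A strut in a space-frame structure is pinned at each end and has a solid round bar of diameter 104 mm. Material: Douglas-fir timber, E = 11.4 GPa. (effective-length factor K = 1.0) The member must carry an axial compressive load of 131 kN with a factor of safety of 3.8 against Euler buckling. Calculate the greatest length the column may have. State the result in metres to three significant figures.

I = πd⁴/64 = π×104⁴/64 = 5.743×10^6 mm⁴
I = 5.743×10^-6 m⁴
Required critical load P_cr = n·P = 3.8 × 131 = 497.8 kN = 4.978×10^5 N
From P_cr = π²EI/(K·L)²:  L = (1/K)·√(π²EI/P_cr) = (1/1)·√(π²×1.14×10^10×5.743×10^-6/4.978×10^5)
L = 1.14 m

L_max ≈ 1.14 m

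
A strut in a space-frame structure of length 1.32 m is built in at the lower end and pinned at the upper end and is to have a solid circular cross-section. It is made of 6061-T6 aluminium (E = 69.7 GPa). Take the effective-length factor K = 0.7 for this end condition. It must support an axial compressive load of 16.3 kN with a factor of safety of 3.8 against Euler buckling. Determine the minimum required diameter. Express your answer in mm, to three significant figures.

Required P_cr = n·P = 3.8 × 16.3 = 61.94 kN
L_e = K·L = 0.7 × 1.32 = 0.9240 m
Required I = P_cr·L_e²/(π²E) = 6.194×10^4 × 0.9240² / (π² × 6.97×10^10) = 7.687×10^-8 m⁴
I_req = 7.687×10^4 mm⁴
Solid circle: I = πd⁴/64  ⇒  d = (64I/π)^(1/4) = (64×7.687×10^4/π)^(1/4) = 35.4 mm

d ≈ 35.4 mm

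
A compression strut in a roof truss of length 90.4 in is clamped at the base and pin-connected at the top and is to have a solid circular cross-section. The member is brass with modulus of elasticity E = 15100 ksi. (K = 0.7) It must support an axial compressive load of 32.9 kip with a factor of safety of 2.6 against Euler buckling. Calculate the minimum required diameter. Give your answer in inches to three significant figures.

Required P_cr = n·P = 2.6 × 32.9 = 85.54 kip
L_e = K·L = 0.7 × 90.4 = 63.28 in
Required I = P_cr·L_e²/(π²E) = 8.554×10^4 × 63.28² / (π² × 1.51×10^7) = 2.298 in⁴
Solid circle: I = πd⁴/64  ⇒  d = (64I/π)^(1/4) = (64×2.298/π)^(1/4) = 2.62 in

d ≈ 2.62 in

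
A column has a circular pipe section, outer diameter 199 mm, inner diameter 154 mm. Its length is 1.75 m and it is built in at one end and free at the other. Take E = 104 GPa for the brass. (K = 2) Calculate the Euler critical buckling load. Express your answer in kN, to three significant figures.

P_cr ≈ 4140 kN

d_o = 199 mm, d_i = 154 mm
I = π(d_o⁴ − d_i⁴)/64 = π(199⁴ − 154.0⁴)/64 = 4.937×10^7 mm⁴
I = 4.937×10^7 mm⁴ = 4.937×10^-5 m⁴
Effective length L_e = K·L = 2 × 1.75 = 3.500 m
P_cr = π²EI / L_e² = π² × 104×10⁹ × 4.937×10^-5 / 3.500² = 4.137×10^6 N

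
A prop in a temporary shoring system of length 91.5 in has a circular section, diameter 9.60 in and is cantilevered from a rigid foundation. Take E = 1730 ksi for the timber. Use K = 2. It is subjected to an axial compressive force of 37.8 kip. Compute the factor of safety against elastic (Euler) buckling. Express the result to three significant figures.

I = πd⁴/64 = π×9.60⁴/64 = 416.9 in⁴
Effective length L_e = K·L = 2 × 91.5 = 183.0 in
P_cr = π²EI / L_e² = π² × 1730×10³ × 416.9 / 183.0² = 2.126×10^5 lb
Factor of safety n = P_cr / P = 212.57 / 37.8 = 5.62

n ≈ 5.62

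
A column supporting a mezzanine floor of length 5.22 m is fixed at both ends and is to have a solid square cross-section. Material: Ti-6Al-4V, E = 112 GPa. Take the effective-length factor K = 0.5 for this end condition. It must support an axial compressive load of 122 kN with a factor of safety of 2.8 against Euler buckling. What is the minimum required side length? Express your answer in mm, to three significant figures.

Required P_cr = n·P = 2.8 × 122 = 341.6 kN
L_e = K·L = 0.5 × 5.22 = 2.610 m
Required I = P_cr·L_e²/(π²E) = 3.416×10^5 × 2.610² / (π² × 1.12×10^11) = 2.105×10^-6 m⁴
I_req = 2.105×10^6 mm⁴
Solid square: I = a⁴/12  ⇒  a = (12I)^(1/4) = (12×2.105×10^6)^(1/4) = 70.9 mm

a ≈ 70.9 mm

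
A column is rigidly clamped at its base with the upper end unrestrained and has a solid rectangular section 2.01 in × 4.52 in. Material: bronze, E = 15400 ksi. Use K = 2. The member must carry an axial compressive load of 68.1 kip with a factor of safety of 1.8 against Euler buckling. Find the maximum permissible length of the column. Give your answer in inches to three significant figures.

L_max ≈ 30.8 in

Buckling occurs about the weak axis: I_min = h·b³/12 with b = 2.01 in (the shorter side).
I_min = 4.52×2.01³/12 = 3.059 in⁴
Required critical load P_cr = n·P = 1.8 × 68.1 = 122.6 kip = 1.226×10^5 lb
From P_cr = π²EI/(K·L)²:  L = (1/K)·√(π²EI/P_cr) = (1/2)·√(π²×1.54×10^7×3.059/1.226×10^5)
L = 30.8 in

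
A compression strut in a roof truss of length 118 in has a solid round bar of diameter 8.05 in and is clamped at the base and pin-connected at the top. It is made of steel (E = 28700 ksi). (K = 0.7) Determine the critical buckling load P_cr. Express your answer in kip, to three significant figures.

I = πd⁴/64 = π×8.05⁴/64 = 206.1 in⁴
Effective length L_e = K·L = 0.7 × 118 = 82.60 in
P_cr = π²EI / L_e² = π² × 28700×10³ × 206.1 / 82.60² = 8.558×10^6 lb

P_cr ≈ 8560 kip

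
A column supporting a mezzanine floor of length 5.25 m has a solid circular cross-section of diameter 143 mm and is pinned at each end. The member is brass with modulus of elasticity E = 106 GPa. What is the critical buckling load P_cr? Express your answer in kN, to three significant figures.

I = πd⁴/64 = π×143⁴/64 = 2.053×10^7 mm⁴
I = 2.053×10^7 mm⁴ = 2.053×10^-5 m⁴
Effective length L_e = K·L = 1 × 5.25 = 5.250 m
P_cr = π²EI / L_e² = π² × 106×10⁹ × 2.053×10^-5 / 5.250² = 7.791×10^5 N

P_cr ≈ 779 kN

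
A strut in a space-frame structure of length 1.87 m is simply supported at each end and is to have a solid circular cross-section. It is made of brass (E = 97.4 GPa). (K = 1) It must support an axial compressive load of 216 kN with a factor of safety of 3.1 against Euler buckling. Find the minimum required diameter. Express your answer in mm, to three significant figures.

Required P_cr = n·P = 3.1 × 216 = 669.6 kN
L_e = K·L = 1 × 1.87 = 1.870 m
Required I = P_cr·L_e²/(π²E) = 6.696×10^5 × 1.870² / (π² × 9.74×10^10) = 2.436×10^-6 m⁴
I_req = 2.436×10^6 mm⁴
Solid circle: I = πd⁴/64  ⇒  d = (64I/π)^(1/4) = (64×2.436×10^6/π)^(1/4) = 83.9 mm

d ≈ 83.9 mm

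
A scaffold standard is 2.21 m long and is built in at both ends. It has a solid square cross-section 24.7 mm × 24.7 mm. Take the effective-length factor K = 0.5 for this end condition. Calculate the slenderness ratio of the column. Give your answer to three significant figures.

I = a⁴/12 = 24.7⁴/12 = 3.102×10^4 mm⁴
A = 610.1 mm²;  r_min = √(I/A) = √(3.102×10^4/610.1) = 7.130 mm
L_e = K·L = 0.5 × 2.21 m = 1.105 m = 1105.0 mm
λ = L_e / r_min = 1105.0 / 7.130 = 155

λ ≈ 155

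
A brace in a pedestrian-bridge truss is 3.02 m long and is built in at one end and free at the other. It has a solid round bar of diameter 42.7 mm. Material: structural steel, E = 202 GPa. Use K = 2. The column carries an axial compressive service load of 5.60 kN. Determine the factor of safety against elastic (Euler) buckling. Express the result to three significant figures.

I = πd⁴/64 = π×42.7⁴/64 = 1.632×10^5 mm⁴
I = 1.632×10^5 mm⁴ = 1.632×10^-7 m⁴
Effective length L_e = K·L = 2 × 3.02 = 6.040 m
P_cr = π²EI / L_e² = π² × 202×10⁹ × 1.632×10^-7 / 6.040² = 8.918×10^3 N
Factor of safety n = P_cr / P = 8.9178 / 5.60 = 1.59

n ≈ 1.59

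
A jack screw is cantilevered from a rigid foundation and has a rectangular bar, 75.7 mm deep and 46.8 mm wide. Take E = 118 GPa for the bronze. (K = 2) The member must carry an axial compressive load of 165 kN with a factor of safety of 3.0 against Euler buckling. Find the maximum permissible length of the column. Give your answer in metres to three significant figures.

L_max ≈ 0.617 m

Buckling occurs about the weak axis: I_min = h·b³/12 with b = 46.8 mm (the shorter side).
I_min = 75.7×46.8³/12 = 6.466×10^5 mm⁴
I = 6.466×10^-7 m⁴
Required critical load P_cr = n·P = 3.0 × 165 = 495.0 kN = 4.950×10^5 N
From P_cr = π²EI/(K·L)²:  L = (1/K)·√(π²EI/P_cr) = (1/2)·√(π²×1.18×10^11×6.466×10^-7/4.950×10^5)
L = 0.617 m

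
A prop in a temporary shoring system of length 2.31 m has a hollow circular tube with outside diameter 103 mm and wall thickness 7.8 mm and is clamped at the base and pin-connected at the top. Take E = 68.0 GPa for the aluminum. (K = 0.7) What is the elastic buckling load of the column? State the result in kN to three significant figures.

Inner diameter d_i = 103 − 2×7.8 = 87.40 mm
I = π(d_o⁴ − d_i⁴)/64 = π(103⁴ − 87.40⁴)/64 = 2.661×10^6 mm⁴
I = 2.661×10^6 mm⁴ = 2.661×10^-6 m⁴
Effective length L_e = K·L = 0.7 × 2.31 = 1.617 m
P_cr = π²EI / L_e² = π² × 68.0×10⁹ × 2.661×10^-6 / 1.617² = 6.829×10^5 N

P_cr ≈ 683 kN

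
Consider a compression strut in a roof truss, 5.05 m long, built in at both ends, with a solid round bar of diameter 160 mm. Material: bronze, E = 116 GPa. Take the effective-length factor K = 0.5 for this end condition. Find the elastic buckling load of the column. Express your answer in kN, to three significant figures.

I = πd⁴/64 = π×160⁴/64 = 3.217×10^7 mm⁴
I = 3.217×10^7 mm⁴ = 3.217×10^-5 m⁴
Effective length L_e = K·L = 0.5 × 5.05 = 2.525 m
P_cr = π²EI / L_e² = π² × 116×10⁹ × 3.217×10^-5 / 2.525² = 5.777×10^6 N

P_cr ≈ 5780 kN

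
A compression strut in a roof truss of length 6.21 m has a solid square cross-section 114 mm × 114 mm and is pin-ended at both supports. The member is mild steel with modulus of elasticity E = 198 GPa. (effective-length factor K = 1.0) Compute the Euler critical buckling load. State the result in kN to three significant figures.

I = a⁴/12 = 114⁴/12 = 1.407×10^7 mm⁴
I = 1.407×10^7 mm⁴ = 1.407×10^-5 m⁴
Effective length L_e = K·L = 1 × 6.21 = 6.210 m
P_cr = π²EI / L_e² = π² × 198×10⁹ × 1.407×10^-5 / 6.210² = 7.132×10^5 N

P_cr ≈ 713 kN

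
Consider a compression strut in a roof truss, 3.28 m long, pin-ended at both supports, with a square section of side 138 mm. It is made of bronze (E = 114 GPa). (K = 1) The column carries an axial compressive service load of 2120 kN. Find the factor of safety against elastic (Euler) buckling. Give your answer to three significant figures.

I = a⁴/12 = 138⁴/12 = 3.022×10^7 mm⁴
I = 3.022×10^7 mm⁴ = 3.022×10^-5 m⁴
Effective length L_e = K·L = 1 × 3.28 = 3.280 m
P_cr = π²EI / L_e² = π² × 114×10⁹ × 3.022×10^-5 / 3.280² = 3.161×10^6 N
Factor of safety n = P_cr / P = 3160.8 / 2120 = 1.49

n ≈ 1.49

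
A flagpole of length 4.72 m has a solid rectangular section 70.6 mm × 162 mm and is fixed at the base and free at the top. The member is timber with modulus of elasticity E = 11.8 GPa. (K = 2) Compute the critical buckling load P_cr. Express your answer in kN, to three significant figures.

Buckling occurs about the weak axis: I_min = h·b³/12 with b = 70.6 mm (the shorter side).
I_min = 162×70.6³/12 = 4.751×10^6 mm⁴
I = 4.751×10^6 mm⁴ = 4.751×10^-6 m⁴
Effective length L_e = K·L = 2 × 4.72 = 9.440 m
P_cr = π²EI / L_e² = π² × 11.8×10⁹ × 4.751×10^-6 / 9.440² = 6.208×10^3 N

P_cr ≈ 6.21 kN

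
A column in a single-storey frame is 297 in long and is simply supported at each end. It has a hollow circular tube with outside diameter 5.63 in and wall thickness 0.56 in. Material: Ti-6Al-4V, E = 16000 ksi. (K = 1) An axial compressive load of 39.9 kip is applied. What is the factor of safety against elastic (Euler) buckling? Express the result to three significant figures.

n ≈ 1.30

Inner diameter d_i = 5.63 − 2×0.56 = 4.510 in
I = π(d_o⁴ − d_i⁴)/64 = π(5.63⁴ − 4.510⁴)/64 = 29.01 in⁴
Effective length L_e = K·L = 1 × 297 = 297.0 in
P_cr = π²EI / L_e² = π² × 16000×10³ × 29.01 / 297.0² = 5.193×10^4 lb
Factor of safety n = P_cr / P = 51.933 / 39.9 = 1.30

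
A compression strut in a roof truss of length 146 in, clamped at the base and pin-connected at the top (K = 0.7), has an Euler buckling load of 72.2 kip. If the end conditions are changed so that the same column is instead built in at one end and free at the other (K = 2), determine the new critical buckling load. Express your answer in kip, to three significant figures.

P_cr ∝ 1/K², so P_cr,new = P_cr,old × (K_old/K_new)² = 72.2 × (0.7/2)²
= 72.2 × 0.1225 = 8.84 kip

P_cr ≈ 8.84 kip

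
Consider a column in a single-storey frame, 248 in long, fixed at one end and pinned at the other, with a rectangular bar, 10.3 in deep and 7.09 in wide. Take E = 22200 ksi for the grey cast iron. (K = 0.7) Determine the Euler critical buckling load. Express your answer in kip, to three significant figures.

Buckling occurs about the weak axis: I_min = h·b³/12 with b = 7.09 in (the shorter side).
I_min = 10.3×7.09³/12 = 305.9 in⁴
Effective length L_e = K·L = 0.7 × 248 = 173.6 in
P_cr = π²EI / L_e² = π² × 22200×10³ × 305.9 / 173.6² = 2.224×10^6 lb

P_cr ≈ 2220 kip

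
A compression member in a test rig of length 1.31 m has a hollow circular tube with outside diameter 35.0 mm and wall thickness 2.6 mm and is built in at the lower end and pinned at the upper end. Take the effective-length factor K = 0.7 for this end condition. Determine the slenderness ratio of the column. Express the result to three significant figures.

Inner diameter d_i = 35.0 − 2×2.6 = 29.80 mm
I = π(d_o⁴ − d_i⁴)/64 = π(35.0⁴ − 29.80⁴)/64 = 3.495×10^4 mm⁴
A = 264.6 mm²;  r_min = √(I/A) = √(3.495×10^4/264.6) = 11.49 mm
L_e = K·L = 0.7 × 1.31 m = 0.9170 m = 917.00 mm
λ = L_e / r_min = 917.00 / 11.49 = 79.8

λ ≈ 79.8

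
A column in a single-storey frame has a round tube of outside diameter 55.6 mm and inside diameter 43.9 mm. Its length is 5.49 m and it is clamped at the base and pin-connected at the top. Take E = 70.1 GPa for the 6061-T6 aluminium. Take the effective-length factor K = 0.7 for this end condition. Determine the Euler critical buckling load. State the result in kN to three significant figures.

P_cr ≈ 13.4 kN

d_o = 55.6 mm, d_i = 43.9 mm
I = π(d_o⁴ − d_i⁴)/64 = π(55.6⁴ − 43.90⁴)/64 = 2.868×10^5 mm⁴
I = 2.868×10^5 mm⁴ = 2.868×10^-7 m⁴
Effective length L_e = K·L = 0.7 × 5.49 = 3.843 m
P_cr = π²EI / L_e² = π² × 70.1×10⁹ × 2.868×10^-7 / 3.843² = 1.343×10^4 N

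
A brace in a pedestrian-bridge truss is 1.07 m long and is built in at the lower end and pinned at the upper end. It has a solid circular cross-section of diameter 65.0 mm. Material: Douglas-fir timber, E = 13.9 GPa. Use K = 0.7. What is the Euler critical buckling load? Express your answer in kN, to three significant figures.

I = πd⁴/64 = π×65.0⁴/64 = 8.762×10^5 mm⁴
I = 8.762×10^5 mm⁴ = 8.762×10^-7 m⁴
Effective length L_e = K·L = 0.7 × 1.07 = 0.7490 m
P_cr = π²EI / L_e² = π² × 13.9×10⁹ × 8.762×10^-7 / 0.7490² = 2.143×10^5 N

P_cr ≈ 214 kN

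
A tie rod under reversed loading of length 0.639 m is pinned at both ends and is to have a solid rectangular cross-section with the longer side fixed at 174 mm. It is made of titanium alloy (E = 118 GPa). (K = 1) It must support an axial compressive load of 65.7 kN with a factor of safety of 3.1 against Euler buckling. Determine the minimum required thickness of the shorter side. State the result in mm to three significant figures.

Required P_cr = n·P = 3.1 × 65.7 = 203.7 kN
L_e = K·L = 1 × 0.639 = 0.6390 m
Required I = P_cr·L_e²/(π²E) = 2.037×10^5 × 0.6390² / (π² × 1.18×10^11) = 7.141×10^-8 m⁴
I_req = 7.141×10^4 mm⁴
Rectangle, weak axis: I_min = h·b³/12 with h = 174 mm fixed  ⇒  b = (12I/h)^(1/3) = 17.0 mm

b ≈ 17.0 mm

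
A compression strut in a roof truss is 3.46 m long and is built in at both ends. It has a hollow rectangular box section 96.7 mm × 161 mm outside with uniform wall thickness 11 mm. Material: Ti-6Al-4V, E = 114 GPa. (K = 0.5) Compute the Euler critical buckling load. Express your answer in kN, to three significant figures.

Inner dimensions: h_i = 161 − 2×11 = 139.0 mm, b_i = 96.7 − 2×11 = 74.70 mm
Weak-axis I_min = (h_o·b_o³ − h_i·b_i³)/12 with b_o = 96.7, b_i = 74.70 mm (shorter outer/inner sides).
I_min = (161×96.7³ − 139.0×74.70³)/12 = 7.303×10^6 mm⁴
I = 7.303×10^6 mm⁴ = 7.303×10^-6 m⁴
Effective length L_e = K·L = 0.5 × 3.46 = 1.730 m
P_cr = π²EI / L_e² = π² × 114×10⁹ × 7.303×10^-6 / 1.730² = 2.746×10^6 N

P_cr ≈ 2750 kN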